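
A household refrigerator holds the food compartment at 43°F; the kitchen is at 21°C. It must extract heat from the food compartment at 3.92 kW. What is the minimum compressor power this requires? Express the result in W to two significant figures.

In absolute terms T_C = 279.26 K and T_H = 294.15 K, so ΔT = 14.89 K.
COP_Carnot = T_C/ΔT = 279.26/14.89 = 18.76.
Ẇ_min = Q̇/COP_Carnot = 3.920/18.76 = 0.2090 kW = 209.0 W.

210 W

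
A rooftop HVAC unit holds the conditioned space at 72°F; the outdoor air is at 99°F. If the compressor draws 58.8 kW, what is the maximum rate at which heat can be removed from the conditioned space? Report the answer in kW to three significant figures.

In absolute terms T_C = 295.37 K and T_H = 310.37 K, so ΔT = 15.00 K.
COP_Carnot = T_C/ΔT = 295.37/15.00 = 19.69.
Q̇_max = COP_Carnot × Ẇ = 19.69 × 58.80 kW = 1158 kW.

1160 kW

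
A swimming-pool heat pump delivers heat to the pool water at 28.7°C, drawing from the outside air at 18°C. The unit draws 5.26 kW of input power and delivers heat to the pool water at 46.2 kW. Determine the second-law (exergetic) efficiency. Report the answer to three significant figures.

0.311

COP_actual = Q̇_H/Ẇ = 46.20/5.260 = 8.783.
In absolute terms T_C = 291.15 K and T_H = 301.85 K, so ΔT = 10.70 K.
COP_Carnot = T_H/ΔT = 301.85/10.70 = 28.21.
η_II = COP_actual/COP_Carnot = 8.783/28.21 = 0.3113.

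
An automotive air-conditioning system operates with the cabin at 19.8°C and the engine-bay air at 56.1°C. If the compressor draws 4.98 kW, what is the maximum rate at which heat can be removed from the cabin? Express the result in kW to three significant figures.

In absolute terms T_C = 292.95 K and T_H = 329.25 K, so ΔT = 36.30 K.
COP_Carnot = T_C/ΔT = 292.95/36.30 = 8.070.
Q̇_max = COP_Carnot × Ẇ = 8.070 × 4.980 kW = 40.19 kW.

40.2 kW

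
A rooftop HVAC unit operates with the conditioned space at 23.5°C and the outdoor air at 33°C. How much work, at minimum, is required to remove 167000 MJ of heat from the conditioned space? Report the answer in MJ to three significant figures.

5350 MJ

In absolute terms T_C = 296.65 K and T_H = 306.15 K, so ΔT = 9.500 K.
The reversible limit is COP_R = T_C/ΔT = 31.23, so W_min = Q_C/COP = Q_C·ΔT/T_C.
W_min = 167000 × 9.500/296.65 = 5348 MJ.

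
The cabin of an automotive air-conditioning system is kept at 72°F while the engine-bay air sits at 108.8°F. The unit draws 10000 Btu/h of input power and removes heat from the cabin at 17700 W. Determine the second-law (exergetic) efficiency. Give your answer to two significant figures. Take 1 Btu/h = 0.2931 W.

Converting, Q̇_C = 17700 W = 60390 Btu/h, so COP_actual = Q̇_C/Ẇ = 60390/10000 = 6.039.
In absolute terms T_C = 295.37 K and T_H = 315.82 K, so ΔT = 20.44 K.
COP_Carnot = T_C/ΔT = 295.37/20.44 = 14.45.
η_II = COP_actual/COP_Carnot = 6.039/14.45 = 0.4180.

0.42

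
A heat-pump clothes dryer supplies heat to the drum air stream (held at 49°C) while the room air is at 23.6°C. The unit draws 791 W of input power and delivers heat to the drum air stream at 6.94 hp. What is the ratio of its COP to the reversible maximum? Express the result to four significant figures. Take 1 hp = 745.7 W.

Converting, Q̇_H = 6.940 hp = 5175 W, so COP_actual = Q̇_H/Ẇ = 5175/791.0 = 6.543.
In absolute terms T_C = 296.75 K and T_H = 322.15 K, so ΔT = 25.40 K.
COP_Carnot = T_H/ΔT = 322.15/25.40 = 12.68.
η_II = COP_actual/COP_Carnot = 6.543/12.68 = 0.5158.

0.5158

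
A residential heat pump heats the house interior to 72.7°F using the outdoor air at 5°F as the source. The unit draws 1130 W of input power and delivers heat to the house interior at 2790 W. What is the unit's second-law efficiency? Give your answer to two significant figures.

0.31

COP_actual = Q̇_H/Ẇ = 2790/1130 = 2.469.
In absolute terms T_C = 258.15 K and T_H = 295.76 K, so ΔT = 37.61 K.
COP_Carnot = T_H/ΔT = 295.76/37.61 = 7.864.
η_II = COP_actual/COP_Carnot = 2.469/7.864 = 0.3140.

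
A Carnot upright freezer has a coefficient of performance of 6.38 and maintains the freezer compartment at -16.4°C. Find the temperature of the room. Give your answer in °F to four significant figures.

COP_R = T_C/(T_H − T_C) gives T_H − T_C = T_C/COP.
With T_C = 256.75 K, T_H = 256.75 × (1 + 1/6.38) = 296.99 K.
Converting, 296.99 K = 74.92°F.

74.92 °F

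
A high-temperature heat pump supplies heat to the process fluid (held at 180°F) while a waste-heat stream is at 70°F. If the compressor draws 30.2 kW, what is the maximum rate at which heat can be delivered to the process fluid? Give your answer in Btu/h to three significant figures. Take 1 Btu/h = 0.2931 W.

599000 Btu/h

In absolute terms T_C = 294.26 K and T_H = 355.37 K, so ΔT = 61.11 K.
COP_Carnot = T_H/ΔT = 355.37/61.11 = 5.815.
Q̇_max = COP_Carnot × Ẇ = 5.815 × 30.20 kW = 175.6 kW = 599200 Btu/h.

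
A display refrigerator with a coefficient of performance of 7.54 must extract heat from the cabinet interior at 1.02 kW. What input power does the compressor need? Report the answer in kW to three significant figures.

Ẇ = Q̇_C/COP = 1.020/7.54 = 0.1353 kW.

0.135 kW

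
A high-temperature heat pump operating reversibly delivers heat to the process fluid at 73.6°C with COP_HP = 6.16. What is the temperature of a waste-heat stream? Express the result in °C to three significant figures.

17.3 °C

COP_HP = T_H/(T_H − T_C) gives T_H − T_C = T_H/COP.
With T_H = 346.75 K, T_C = 346.75 × (1 − 1/6.16) = 290.46 K.
Converting, 290.46 K = 17.31°C.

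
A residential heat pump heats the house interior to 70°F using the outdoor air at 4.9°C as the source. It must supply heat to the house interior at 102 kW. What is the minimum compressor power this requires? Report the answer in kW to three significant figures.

In absolute terms T_C = 278.05 K and T_H = 294.26 K, so ΔT = 16.21 K.
COP_Carnot = T_H/ΔT = 294.26/16.21 = 18.15.
Ẇ_min = Q̇/COP_Carnot = 102.0/18.15 = 5.619 kW.

5.62 kW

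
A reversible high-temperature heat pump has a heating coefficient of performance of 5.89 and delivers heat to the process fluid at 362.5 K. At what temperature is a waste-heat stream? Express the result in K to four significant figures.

301.0 K

COP_HP = T_H/(T_H − T_C) gives T_H − T_C = T_H/COP.
With T_H = 362.50 K, T_C = 362.50 × (1 − 1/5.89) = 300.96 K.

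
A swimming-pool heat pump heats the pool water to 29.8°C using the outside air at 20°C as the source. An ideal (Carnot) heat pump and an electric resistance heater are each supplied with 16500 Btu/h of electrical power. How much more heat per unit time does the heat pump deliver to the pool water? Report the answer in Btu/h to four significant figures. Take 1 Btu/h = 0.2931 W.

In absolute terms T_C = 293.15 K and T_H = 302.95 K, so ΔT = 9.800 K.
COP_Carnot = T_H/ΔT = 302.95/9.800 = 30.91.
The heat pump delivers Q̇_H = COP × Ẇ = 510100 Btu/h; the resistance heater delivers Ẇ = 16500 Btu/h.
Extra = (COP − 1)·Ẇ = 493600 Btu/h.

493600 Btu/h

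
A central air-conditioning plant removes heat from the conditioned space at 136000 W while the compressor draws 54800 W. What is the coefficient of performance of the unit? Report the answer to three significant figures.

The first law gives Q̇_H = Q̇_C + Ẇ, so the three rates are Q̇_C = 136000, Q̇_H = 190800, Ẇ = 54800 W.
COP_R = Q̇_C/Ẇ = 136000/54800 = 2.482.

2.48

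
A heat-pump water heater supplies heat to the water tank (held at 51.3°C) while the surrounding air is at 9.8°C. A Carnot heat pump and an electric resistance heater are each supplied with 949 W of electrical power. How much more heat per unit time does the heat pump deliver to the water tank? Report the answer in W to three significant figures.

In absolute terms T_C = 282.95 K and T_H = 324.45 K, so ΔT = 41.50 K.
COP_Carnot = T_H/ΔT = 324.45/41.50 = 7.818.
The heat pump delivers Q̇_H = COP × Ẇ = 7419 W; the resistance heater delivers Ẇ = 949.0 W.
Extra = (COP − 1)·Ẇ = 6470 W.

6470 W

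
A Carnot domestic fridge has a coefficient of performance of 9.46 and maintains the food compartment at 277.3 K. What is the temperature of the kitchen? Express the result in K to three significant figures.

COP_R = T_C/(T_H − T_C) gives T_H − T_C = T_C/COP.
With T_C = 277.30 K, T_H = 277.30 × (1 + 1/9.46) = 306.61 K.

307 K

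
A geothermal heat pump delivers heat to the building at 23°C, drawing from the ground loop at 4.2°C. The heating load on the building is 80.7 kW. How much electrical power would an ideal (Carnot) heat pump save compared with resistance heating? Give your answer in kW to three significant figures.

75.6 kW

In absolute terms T_C = 277.35 K and T_H = 296.15 K, so ΔT = 18.80 K.
COP_Carnot = T_H/ΔT = 296.15/18.80 = 15.75.
Resistance heating needs Ẇ_res = Q̇_H = 80.70 kW; the reversible heat pump needs only Ẇ_hp = Q̇_H/COP = 5.123 kW.
Saving = 80.70 − 5.123 = 75.58 kW.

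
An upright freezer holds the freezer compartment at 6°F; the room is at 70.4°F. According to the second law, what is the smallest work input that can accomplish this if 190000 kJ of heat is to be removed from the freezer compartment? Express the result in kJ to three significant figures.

In absolute terms T_C = 258.71 K and T_H = 294.48 K, so ΔT = 35.78 K.
The reversible limit is COP_R = T_C/ΔT = 7.231, so W_min = Q_C/COP = Q_C·ΔT/T_C.
W_min = 190000 × 35.78/258.71 = 26280 kJ.

26300 kJ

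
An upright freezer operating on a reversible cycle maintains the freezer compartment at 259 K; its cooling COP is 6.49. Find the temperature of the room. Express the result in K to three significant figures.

299 K

COP_R = T_C/(T_H − T_C) gives T_H − T_C = T_C/COP.
With T_C = 259.00 K, T_H = 259.00 × (1 + 1/6.49) = 298.91 K.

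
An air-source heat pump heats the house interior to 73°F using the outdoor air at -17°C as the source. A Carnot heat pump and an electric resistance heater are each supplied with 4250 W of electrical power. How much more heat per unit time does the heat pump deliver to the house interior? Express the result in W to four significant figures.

In absolute terms T_C = 256.15 K and T_H = 295.93 K, so ΔT = 39.78 K.
COP_Carnot = T_H/ΔT = 295.93/39.78 = 7.440.
The heat pump delivers Q̇_H = COP × Ẇ = 31620 W; the resistance heater delivers Ẇ = 4250 W.
Extra = (COP − 1)·Ẇ = 27370 W.

27370 W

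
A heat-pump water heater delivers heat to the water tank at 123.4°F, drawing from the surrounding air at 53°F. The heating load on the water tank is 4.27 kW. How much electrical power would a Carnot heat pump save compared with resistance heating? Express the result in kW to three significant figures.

In absolute terms T_C = 284.82 K and T_H = 323.93 K, so ΔT = 39.11 K.
COP_Carnot = T_H/ΔT = 323.93/39.11 = 8.282.
Resistance heating needs Ẇ_res = Q̇_H = 4.270 kW; the reversible heat pump needs only Ẇ_hp = Q̇_H/COP = 0.5156 kW.
Saving = 4.270 − 0.5156 = 3.754 kW.

3.75 kW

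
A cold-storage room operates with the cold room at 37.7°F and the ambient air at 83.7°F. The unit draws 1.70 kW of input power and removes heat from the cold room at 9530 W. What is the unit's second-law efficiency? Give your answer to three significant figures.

Converting, Q̇_C = 9530 W = 9.530 kW, so COP_actual = Q̇_C/Ẇ = 9.530/1.700 = 5.606.
In absolute terms T_C = 276.32 K and T_H = 301.87 K, so ΔT = 25.56 K.
COP_Carnot = T_C/ΔT = 276.32/25.56 = 10.81.
η_II = COP_actual/COP_Carnot = 5.606/10.81 = 0.5185.

0.518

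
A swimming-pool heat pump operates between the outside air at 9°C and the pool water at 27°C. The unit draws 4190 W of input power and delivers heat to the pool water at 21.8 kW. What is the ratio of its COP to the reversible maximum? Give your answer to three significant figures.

Converting, Q̇_H = 21.80 kW = 21800 W, so COP_actual = Q̇_H/Ẇ = 21800/4190 = 5.203.
In absolute terms T_C = 282.15 K and T_H = 300.15 K, so ΔT = 18.00 K.
COP_Carnot = T_H/ΔT = 300.15/18.00 = 16.68.
η_II = COP_actual/COP_Carnot = 5.203/16.68 = 0.3120.

0.312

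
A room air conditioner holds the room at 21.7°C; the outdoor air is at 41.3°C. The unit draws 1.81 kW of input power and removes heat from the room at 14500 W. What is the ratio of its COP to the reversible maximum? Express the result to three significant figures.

Converting, Q̇_C = 14500 W = 14.50 kW, so COP_actual = Q̇_C/Ẇ = 14.50/1.810 = 8.011.
In absolute terms T_C = 294.85 K and T_H = 314.45 K, so ΔT = 19.60 K.
COP_Carnot = T_C/ΔT = 294.85/19.60 = 15.04.
η_II = COP_actual/COP_Carnot = 8.011/15.04 = 0.5325.

0.533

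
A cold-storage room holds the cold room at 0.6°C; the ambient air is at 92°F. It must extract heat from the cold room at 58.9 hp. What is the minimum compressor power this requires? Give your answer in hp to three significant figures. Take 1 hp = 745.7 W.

In absolute terms T_C = 273.75 K and T_H = 306.48 K, so ΔT = 32.73 K.
COP_Carnot = T_C/ΔT = 273.75/32.73 = 8.363.
Ẇ_min = Q̇/COP_Carnot = 58.90/8.363 = 7.043 hp.

7.04 hp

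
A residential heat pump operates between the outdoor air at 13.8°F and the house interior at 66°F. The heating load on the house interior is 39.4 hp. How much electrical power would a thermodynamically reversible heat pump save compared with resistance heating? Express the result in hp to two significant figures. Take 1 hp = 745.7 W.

35 hp

In absolute terms T_C = 263.04 K and T_H = 292.04 K, so ΔT = 29.00 K.
COP_Carnot = T_H/ΔT = 292.04/29.00 = 10.07.
Resistance heating needs Ẇ_res = Q̇_H = 39.40 hp; the reversible heat pump needs only Ẇ_hp = Q̇_H/COP = 3.912 hp.
Saving = 39.40 − 3.912 = 35.49 hp.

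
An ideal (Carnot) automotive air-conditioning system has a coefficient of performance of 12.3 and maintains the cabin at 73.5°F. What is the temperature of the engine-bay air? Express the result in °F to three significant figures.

COP_R = T_C/(T_H − T_C) gives T_H − T_C = T_C/COP.
With T_C = 296.21 K, T_H = 296.21 × (1 + 1/12.3) = 320.29 K.
Converting, 320.29 K = 116.85°F.

117 °F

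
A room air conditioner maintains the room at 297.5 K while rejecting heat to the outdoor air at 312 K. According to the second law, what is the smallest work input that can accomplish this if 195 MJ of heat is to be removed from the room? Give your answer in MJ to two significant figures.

The reservoir spacing is ΔT = 312 − 297.5 = 14.50 K.
The reversible limit is COP_R = T_C/ΔT = 20.52, so W_min = Q_C/COP = Q_C·ΔT/T_C.
W_min = 195.0 × 14.50/297.50 = 9.504 MJ.

9.5 MJ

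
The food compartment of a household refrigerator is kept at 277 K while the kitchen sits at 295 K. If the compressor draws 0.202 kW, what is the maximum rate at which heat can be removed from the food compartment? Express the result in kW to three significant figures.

The reservoir spacing is ΔT = 295 − 277 = 18.00 K.
COP_Carnot = T_C/ΔT = 277.00/18.00 = 15.39.
Q̇_max = COP_Carnot × Ẇ = 15.39 × 0.2020 kW = 3.109 kW.

3.11 kW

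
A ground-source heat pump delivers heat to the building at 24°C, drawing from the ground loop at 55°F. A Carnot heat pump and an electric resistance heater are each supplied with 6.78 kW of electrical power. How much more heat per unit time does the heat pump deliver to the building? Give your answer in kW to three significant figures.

In absolute terms T_C = 285.93 K and T_H = 297.15 K, so ΔT = 11.22 K.
COP_Carnot = T_H/ΔT = 297.15/11.22 = 26.48.
The heat pump delivers Q̇_H = COP × Ẇ = 179.5 kW; the resistance heater delivers Ẇ = 6.780 kW.
Extra = (COP − 1)·Ẇ = 172.7 kW.

173 kW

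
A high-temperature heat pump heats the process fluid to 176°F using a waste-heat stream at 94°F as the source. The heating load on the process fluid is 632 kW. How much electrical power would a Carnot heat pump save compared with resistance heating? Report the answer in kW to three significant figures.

In absolute terms T_C = 307.59 K and T_H = 353.15 K, so ΔT = 45.56 K.
COP_Carnot = T_H/ΔT = 353.15/45.56 = 7.752.
Resistance heating needs Ẇ_res = Q̇_H = 632.0 kW; the reversible heat pump needs only Ẇ_hp = Q̇_H/COP = 81.53 kW.
Saving = 632.0 − 81.53 = 550.5 kW.

550 kW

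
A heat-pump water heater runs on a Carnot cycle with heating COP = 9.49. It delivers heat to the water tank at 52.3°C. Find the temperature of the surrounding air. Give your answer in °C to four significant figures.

18.01 °C

COP_HP = T_H/(T_H − T_C) gives T_H − T_C = T_H/COP.
With T_H = 325.45 K, T_C = 325.45 × (1 − 1/9.49) = 291.16 K.
Converting, 291.16 K = 18.01°C.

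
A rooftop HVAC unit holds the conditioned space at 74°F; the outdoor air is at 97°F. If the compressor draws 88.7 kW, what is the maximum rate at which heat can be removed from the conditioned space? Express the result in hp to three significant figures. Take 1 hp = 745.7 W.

In absolute terms T_C = 296.48 K and T_H = 309.26 K, so ΔT = 12.78 K.
COP_Carnot = T_C/ΔT = 296.48/12.78 = 23.20.
Q̇_max = COP_Carnot × Ẇ = 23.20 × 88.70 kW = 2058 kW = 2760 hp.

2760 hp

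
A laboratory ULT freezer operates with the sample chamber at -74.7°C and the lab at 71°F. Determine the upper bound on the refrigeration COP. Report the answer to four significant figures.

In absolute terms T_C = 198.45 K and T_H = 294.82 K, so ΔT = 96.37 K.
For a reversible cycle, COP_Carnot = T_C/ΔT = 198.45/96.37 = 2.059.

2.059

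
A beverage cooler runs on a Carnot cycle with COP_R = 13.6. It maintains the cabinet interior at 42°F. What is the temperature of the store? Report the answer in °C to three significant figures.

COP_R = T_C/(T_H − T_C) gives T_H − T_C = T_C/COP.
With T_C = 278.71 K, T_H = 278.71 × (1 + 1/13.6) = 299.20 K.
Converting, 299.20 K = 26.05°C.

26.0 °C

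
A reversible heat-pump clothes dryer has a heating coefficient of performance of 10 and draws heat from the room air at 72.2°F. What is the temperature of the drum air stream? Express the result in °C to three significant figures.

55.2 °C

COP_HP = T_H/(T_H − T_C) rearranges to T_H = COP·T_C/(COP − 1).
With T_C = 295.48 K, T_H = 10 × 295.48/9.000 = 328.31 K.
Converting, 328.31 K = 55.16°C.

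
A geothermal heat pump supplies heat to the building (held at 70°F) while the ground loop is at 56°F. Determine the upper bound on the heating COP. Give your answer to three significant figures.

37.8

In absolute terms T_C = 286.48 K and T_H = 294.26 K, so ΔT = 7.778 K.
For a reversible cycle, COP_Carnot = T_H/ΔT = 294.26/7.778 = 37.83.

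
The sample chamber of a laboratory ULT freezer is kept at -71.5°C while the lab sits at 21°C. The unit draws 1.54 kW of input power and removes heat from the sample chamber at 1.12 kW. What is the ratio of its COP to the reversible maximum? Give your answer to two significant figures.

COP_actual = Q̇_C/Ẇ = 1.120/1.540 = 0.7273.
In absolute terms T_C = 201.65 K and T_H = 294.15 K, so ΔT = 92.50 K.
COP_Carnot = T_C/ΔT = 201.65/92.50 = 2.180.
η_II = COP_actual/COP_Carnot = 0.7273/2.180 = 0.3336.

0.33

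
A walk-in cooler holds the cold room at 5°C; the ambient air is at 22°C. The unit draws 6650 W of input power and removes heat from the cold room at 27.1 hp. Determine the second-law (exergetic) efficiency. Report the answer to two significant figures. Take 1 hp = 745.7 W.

Converting, Q̇_C = 27.10 hp = 20210 W, so COP_actual = Q̇_C/Ẇ = 20210/6650 = 3.039.
In absolute terms T_C = 278.15 K and T_H = 295.15 K, so ΔT = 17.00 K.
COP_Carnot = T_C/ΔT = 278.15/17.00 = 16.36.
η_II = COP_actual/COP_Carnot = 3.039/16.36 = 0.1857.

0.19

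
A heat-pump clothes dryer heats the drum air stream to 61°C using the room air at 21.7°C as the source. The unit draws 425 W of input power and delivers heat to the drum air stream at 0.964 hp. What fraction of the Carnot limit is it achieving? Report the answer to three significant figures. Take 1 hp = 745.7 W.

Converting, Q̇_H = 0.9640 hp = 718.9 W, so COP_actual = Q̇_H/Ẇ = 718.9/425.0 = 1.691.
In absolute terms T_C = 294.85 K and T_H = 334.15 K, so ΔT = 39.30 K.
COP_Carnot = T_H/ΔT = 334.15/39.30 = 8.503.
η_II = COP_actual/COP_Carnot = 1.691/8.503 = 0.1989.

0.199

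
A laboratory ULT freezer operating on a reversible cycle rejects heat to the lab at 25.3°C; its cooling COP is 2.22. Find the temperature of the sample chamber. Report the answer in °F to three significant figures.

For a Carnot refrigerator COP_R = T_C/(T_H − T_C), so T_C = COP·T_H/(1 + COP).
With T_H = 298.45 K, T_C = 2.22 × 298.45/3.220 = 205.76 K.
Converting, 205.76 K = -89.30°F.

-89.3 °F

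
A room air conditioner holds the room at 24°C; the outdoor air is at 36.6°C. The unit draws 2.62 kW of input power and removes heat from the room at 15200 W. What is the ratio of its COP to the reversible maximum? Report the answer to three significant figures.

Converting, Q̇_C = 15200 W = 15.20 kW, so COP_actual = Q̇_C/Ẇ = 15.20/2.620 = 5.802.
In absolute terms T_C = 297.15 K and T_H = 309.75 K, so ΔT = 12.60 K.
COP_Carnot = T_C/ΔT = 297.15/12.60 = 23.58.
η_II = COP_actual/COP_Carnot = 5.802/23.58 = 0.2460.

0.246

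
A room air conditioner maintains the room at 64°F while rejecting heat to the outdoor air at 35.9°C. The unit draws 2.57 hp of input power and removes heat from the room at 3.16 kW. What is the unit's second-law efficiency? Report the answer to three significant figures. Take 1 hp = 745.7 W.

0.103

Converting, Q̇_C = 3.160 kW = 4.238 hp, so COP_actual = Q̇_C/Ẇ = 4.238/2.570 = 1.649.
In absolute terms T_C = 290.93 K and T_H = 309.05 K, so ΔT = 18.12 K.
COP_Carnot = T_C/ΔT = 290.93/18.12 = 16.05.
η_II = COP_actual/COP_Carnot = 1.649/16.05 = 0.1027.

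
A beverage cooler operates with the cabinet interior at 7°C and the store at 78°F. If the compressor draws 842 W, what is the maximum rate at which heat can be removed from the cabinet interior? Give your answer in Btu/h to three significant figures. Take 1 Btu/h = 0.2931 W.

43400 Btu/h

In absolute terms T_C = 280.15 K and T_H = 298.71 K, so ΔT = 18.56 K.
COP_Carnot = T_C/ΔT = 280.15/18.56 = 15.10.
Q̇_max = COP_Carnot × Ẇ = 15.10 × 842.0 W = 12710 W = 43370 Btu/h.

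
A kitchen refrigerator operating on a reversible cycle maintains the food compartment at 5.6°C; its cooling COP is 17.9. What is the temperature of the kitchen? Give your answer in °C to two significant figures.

COP_R = T_C/(T_H − T_C) gives T_H − T_C = T_C/COP.
With T_C = 278.75 K, T_H = 278.75 × (1 + 1/17.9) = 294.32 K.
Converting, 294.32 K = 21.17°C.

21 °C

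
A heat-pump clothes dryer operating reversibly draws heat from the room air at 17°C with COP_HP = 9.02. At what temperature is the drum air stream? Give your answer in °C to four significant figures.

53.18 °C

COP_HP = T_H/(T_H − T_C) rearranges to T_H = COP·T_C/(COP − 1).
With T_C = 290.15 K, T_H = 9.02 × 290.15/8.020 = 326.33 K.
Converting, 326.33 K = 53.18°C.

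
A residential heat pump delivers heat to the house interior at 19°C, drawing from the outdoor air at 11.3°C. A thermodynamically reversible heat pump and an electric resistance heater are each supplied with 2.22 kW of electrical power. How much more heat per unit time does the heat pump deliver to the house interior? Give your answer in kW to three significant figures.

82.0 kW

In absolute terms T_C = 284.45 K and T_H = 292.15 K, so ΔT = 7.700 K.
COP_Carnot = T_H/ΔT = 292.15/7.700 = 37.94.
The heat pump delivers Q̇_H = COP × Ẇ = 84.23 kW; the resistance heater delivers Ẇ = 2.220 kW.
Extra = (COP − 1)·Ẇ = 82.01 kW.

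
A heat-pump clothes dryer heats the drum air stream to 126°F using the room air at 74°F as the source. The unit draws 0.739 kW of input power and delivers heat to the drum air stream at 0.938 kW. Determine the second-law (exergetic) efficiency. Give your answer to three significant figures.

COP_actual = Q̇_H/Ẇ = 0.9380/0.7390 = 1.269.
In absolute terms T_C = 296.48 K and T_H = 325.37 K, so ΔT = 28.89 K.
COP_Carnot = T_H/ΔT = 325.37/28.89 = 11.26.
η_II = COP_actual/COP_Carnot = 1.269/11.26 = 0.1127.

0.113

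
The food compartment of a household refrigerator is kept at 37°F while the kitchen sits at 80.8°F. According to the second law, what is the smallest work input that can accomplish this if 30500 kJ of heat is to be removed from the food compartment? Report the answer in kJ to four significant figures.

In absolute terms T_C = 275.93 K and T_H = 300.26 K, so ΔT = 24.33 K.
The reversible limit is COP_R = T_C/ΔT = 11.34, so W_min = Q_C/COP = Q_C·ΔT/T_C.
W_min = 30500 × 24.33/275.93 = 2690 kJ.

2690 kJ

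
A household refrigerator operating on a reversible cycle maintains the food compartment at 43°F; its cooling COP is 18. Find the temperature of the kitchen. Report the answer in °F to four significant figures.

COP_R = T_C/(T_H − T_C) gives T_H − T_C = T_C/COP.
With T_C = 279.26 K, T_H = 279.26 × (1 + 1/18) = 294.78 K.
Converting, 294.78 K = 70.93°F.

70.93 °F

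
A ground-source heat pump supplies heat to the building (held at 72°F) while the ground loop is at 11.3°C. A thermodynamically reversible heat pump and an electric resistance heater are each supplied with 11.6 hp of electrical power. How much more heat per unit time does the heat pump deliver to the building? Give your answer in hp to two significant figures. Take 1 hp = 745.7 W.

In absolute terms T_C = 284.45 K and T_H = 295.37 K, so ΔT = 10.92 K.
COP_Carnot = T_H/ΔT = 295.37/10.92 = 27.04.
The heat pump delivers Q̇_H = COP × Ẇ = 313.7 hp; the resistance heater delivers Ẇ = 11.60 hp.
Extra = (COP − 1)·Ẇ = 302.1 hp.

300 hp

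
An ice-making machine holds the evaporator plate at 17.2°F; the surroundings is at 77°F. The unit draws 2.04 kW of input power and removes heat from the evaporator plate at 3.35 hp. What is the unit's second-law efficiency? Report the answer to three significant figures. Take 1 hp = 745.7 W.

0.154

Converting, Q̇_C = 3.350 hp = 2.498 kW, so COP_actual = Q̇_C/Ẇ = 2.498/2.040 = 1.225.
In absolute terms T_C = 264.93 K and T_H = 298.15 K, so ΔT = 33.22 K.
COP_Carnot = T_C/ΔT = 264.93/33.22 = 7.974.
η_II = COP_actual/COP_Carnot = 1.225/7.974 = 0.1536.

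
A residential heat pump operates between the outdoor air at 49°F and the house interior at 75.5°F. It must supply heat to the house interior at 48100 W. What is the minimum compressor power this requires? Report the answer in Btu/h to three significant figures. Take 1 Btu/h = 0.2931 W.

8130 Btu/h

In absolute terms T_C = 282.59 K and T_H = 297.32 K, so ΔT = 14.72 K.
COP_Carnot = T_H/ΔT = 297.32/14.72 = 20.20.
Ẇ_min = Q̇/COP_Carnot = 48100/20.20 = 2382 W = 8126 Btu/h.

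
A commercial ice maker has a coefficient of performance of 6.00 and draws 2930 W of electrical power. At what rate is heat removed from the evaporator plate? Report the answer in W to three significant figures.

Q̇_C = COP × Ẇ = 6.00 × 2930 = 17580 W.

17600 W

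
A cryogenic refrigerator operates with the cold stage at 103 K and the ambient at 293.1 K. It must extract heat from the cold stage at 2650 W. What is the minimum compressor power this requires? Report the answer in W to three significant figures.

4890 W

The reservoir spacing is ΔT = 293.1 − 103 = 190.1 K.
COP_Carnot = T_C/ΔT = 103.00/190.1 = 0.5418.
Ẇ_min = Q̇/COP_Carnot = 2650/0.5418 = 4891 W.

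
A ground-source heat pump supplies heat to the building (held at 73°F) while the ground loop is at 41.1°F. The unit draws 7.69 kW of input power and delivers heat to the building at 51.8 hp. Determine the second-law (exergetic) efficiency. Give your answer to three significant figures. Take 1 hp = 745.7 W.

0.301

Converting, Q̇_H = 51.80 hp = 38.63 kW, so COP_actual = Q̇_H/Ẇ = 38.63/7.690 = 5.023.
In absolute terms T_C = 278.21 K and T_H = 295.93 K, so ΔT = 17.72 K.
COP_Carnot = T_H/ΔT = 295.93/17.72 = 16.70.
η_II = COP_actual/COP_Carnot = 5.023/16.70 = 0.3008.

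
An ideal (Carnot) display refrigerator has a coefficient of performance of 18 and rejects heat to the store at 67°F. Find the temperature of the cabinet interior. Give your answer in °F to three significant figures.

39.3 °F

For a Carnot refrigerator COP_R = T_C/(T_H − T_C), so T_C = COP·T_H/(1 + COP).
With T_H = 292.59 K, T_C = 18 × 292.59/19.00 = 277.19 K.
Converting, 277.19 K = 39.28°F.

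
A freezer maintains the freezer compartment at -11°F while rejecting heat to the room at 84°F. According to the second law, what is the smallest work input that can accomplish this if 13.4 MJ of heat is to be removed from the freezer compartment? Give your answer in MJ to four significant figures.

2.837 MJ

In absolute terms T_C = 249.26 K and T_H = 302.04 K, so ΔT = 52.78 K.
The reversible limit is COP_R = T_C/ΔT = 4.723, so W_min = Q_C/COP = Q_C·ΔT/T_C.
W_min = 13.40 × 52.78/249.26 = 2.837 MJ.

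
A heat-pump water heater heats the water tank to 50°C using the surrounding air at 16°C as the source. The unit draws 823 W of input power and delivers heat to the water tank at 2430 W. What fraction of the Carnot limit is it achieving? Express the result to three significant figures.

0.311

COP_actual = Q̇_H/Ẇ = 2430/823.0 = 2.953.
In absolute terms T_C = 289.15 K and T_H = 323.15 K, so ΔT = 34.00 K.
COP_Carnot = T_H/ΔT = 323.15/34.00 = 9.504.
η_II = COP_actual/COP_Carnot = 2.953/9.504 = 0.3107.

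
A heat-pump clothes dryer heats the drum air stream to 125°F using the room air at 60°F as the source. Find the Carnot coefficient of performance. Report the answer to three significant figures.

In absolute terms T_C = 288.71 K and T_H = 324.82 K, so ΔT = 36.11 K.
For a reversible cycle, COP_Carnot = T_H/ΔT = 324.82/36.11 = 8.995.

8.99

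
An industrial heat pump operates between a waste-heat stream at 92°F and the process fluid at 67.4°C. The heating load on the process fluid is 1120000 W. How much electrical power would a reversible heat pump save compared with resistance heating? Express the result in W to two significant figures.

In absolute terms T_C = 306.48 K and T_H = 340.55 K, so ΔT = 34.07 K.
COP_Carnot = T_H/ΔT = 340.55/34.07 = 9.997.
Resistance heating needs Ẇ_res = Q̇_H = 1120000 W; the reversible heat pump needs only Ẇ_hp = Q̇_H/COP = 112000 W.
Saving = 1120000 − 112000 = 1008000 W.

1000000 W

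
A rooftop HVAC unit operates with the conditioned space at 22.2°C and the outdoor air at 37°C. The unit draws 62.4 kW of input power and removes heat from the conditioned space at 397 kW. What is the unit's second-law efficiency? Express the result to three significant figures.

COP_actual = Q̇_C/Ẇ = 397.0/62.40 = 6.362.
In absolute terms T_C = 295.35 K and T_H = 310.15 K, so ΔT = 14.80 K.
COP_Carnot = T_C/ΔT = 295.35/14.80 = 19.96.
η_II = COP_actual/COP_Carnot = 6.362/19.96 = 0.3188.

0.319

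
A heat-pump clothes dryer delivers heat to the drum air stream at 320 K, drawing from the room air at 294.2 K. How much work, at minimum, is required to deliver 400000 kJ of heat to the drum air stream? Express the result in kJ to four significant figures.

32250 kJ

The reservoir spacing is ΔT = 320 − 294.2 = 25.80 K.
The reversible limit is COP_HP = T_H/ΔT = 12.40, so W_min = Q_H/COP = Q_H·ΔT/T_H.
W_min = 400000 × 25.80/320.00 = 32250 kJ.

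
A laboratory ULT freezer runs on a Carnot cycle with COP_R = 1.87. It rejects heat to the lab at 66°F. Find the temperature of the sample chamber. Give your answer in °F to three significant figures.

-117 °F

For a Carnot refrigerator COP_R = T_C/(T_H − T_C), so T_C = COP·T_H/(1 + COP).
With T_H = 292.04 K, T_C = 1.87 × 292.04/2.870 = 190.28 K.
Converting, 190.28 K = -117.16°F.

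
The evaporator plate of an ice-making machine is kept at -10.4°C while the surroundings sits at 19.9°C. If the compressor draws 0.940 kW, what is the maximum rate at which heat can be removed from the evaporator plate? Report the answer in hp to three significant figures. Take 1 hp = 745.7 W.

10.9 hp

In absolute terms T_C = 262.75 K and T_H = 293.05 K, so ΔT = 30.30 K.
COP_Carnot = T_C/ΔT = 262.75/30.30 = 8.672.
Q̇_max = COP_Carnot × Ẇ = 8.672 × 0.9400 kW = 8.151 kW = 10.93 hp.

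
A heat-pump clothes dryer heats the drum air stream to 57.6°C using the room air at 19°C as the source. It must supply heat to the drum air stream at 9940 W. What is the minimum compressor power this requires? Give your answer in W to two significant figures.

1200 W

In absolute terms T_C = 292.15 K and T_H = 330.75 K, so ΔT = 38.60 K.
COP_Carnot = T_H/ΔT = 330.75/38.60 = 8.569.
Ẇ_min = Q̇/COP_Carnot = 9940/8.569 = 1160 W.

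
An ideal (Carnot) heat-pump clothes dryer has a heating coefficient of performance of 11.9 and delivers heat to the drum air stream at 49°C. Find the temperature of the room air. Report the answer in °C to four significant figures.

21.93 °C

COP_HP = T_H/(T_H − T_C) gives T_H − T_C = T_H/COP.
With T_H = 322.15 K, T_C = 322.15 × (1 − 1/11.9) = 295.08 K.
Converting, 295.08 K = 21.93°C.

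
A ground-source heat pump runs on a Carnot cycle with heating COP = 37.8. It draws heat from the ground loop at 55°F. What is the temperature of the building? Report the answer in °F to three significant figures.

69.0 °F

COP_HP = T_H/(T_H − T_C) rearranges to T_H = COP·T_C/(COP − 1).
With T_C = 285.93 K, T_H = 37.8 × 285.93/36.80 = 293.70 K.
Converting, 293.70 K = 68.99°F.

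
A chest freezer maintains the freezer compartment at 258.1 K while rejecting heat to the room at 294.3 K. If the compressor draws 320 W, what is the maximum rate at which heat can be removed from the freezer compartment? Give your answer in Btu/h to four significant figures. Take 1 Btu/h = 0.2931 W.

The reservoir spacing is ΔT = 294.3 − 258.1 = 36.20 K.
COP_Carnot = T_C/ΔT = 258.10/36.20 = 7.130.
Q̇_max = COP_Carnot × Ẇ = 7.130 × 320.0 W = 2282 W = 7784 Btu/h.

7784 Btu/h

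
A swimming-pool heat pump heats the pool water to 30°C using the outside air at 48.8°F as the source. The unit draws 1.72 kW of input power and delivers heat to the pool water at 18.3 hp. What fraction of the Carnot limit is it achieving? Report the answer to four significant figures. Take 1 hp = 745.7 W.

Converting, Q̇_H = 18.30 hp = 13.65 kW, so COP_actual = Q̇_H/Ẇ = 13.65/1.720 = 7.934.
In absolute terms T_C = 282.48 K and T_H = 303.15 K, so ΔT = 20.67 K.
COP_Carnot = T_H/ΔT = 303.15/20.67 = 14.67.
η_II = COP_actual/COP_Carnot = 7.934/14.67 = 0.5409.

0.5409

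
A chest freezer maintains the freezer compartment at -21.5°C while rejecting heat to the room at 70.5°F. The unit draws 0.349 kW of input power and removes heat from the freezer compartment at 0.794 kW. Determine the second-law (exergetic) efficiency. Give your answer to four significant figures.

COP_actual = Q̇_C/Ẇ = 0.7940/0.3490 = 2.275.
In absolute terms T_C = 251.65 K and T_H = 294.54 K, so ΔT = 42.89 K.
COP_Carnot = T_C/ΔT = 251.65/42.89 = 5.867.
η_II = COP_actual/COP_Carnot = 2.275/5.867 = 0.3877.

0.3877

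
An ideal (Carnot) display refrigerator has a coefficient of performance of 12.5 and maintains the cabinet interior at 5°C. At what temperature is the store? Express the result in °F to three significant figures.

COP_R = T_C/(T_H − T_C) gives T_H − T_C = T_C/COP.
With T_C = 278.15 K, T_H = 278.15 × (1 + 1/12.5) = 300.40 K.
Converting, 300.40 K = 81.05°F.

81.1 °F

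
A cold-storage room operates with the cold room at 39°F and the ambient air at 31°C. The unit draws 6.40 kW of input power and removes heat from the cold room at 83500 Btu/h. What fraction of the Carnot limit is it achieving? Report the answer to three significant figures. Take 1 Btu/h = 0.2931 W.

0.374

Converting, Q̇_C = 83500 Btu/h = 24.47 kW, so COP_actual = Q̇_C/Ẇ = 24.47/6.400 = 3.824.
In absolute terms T_C = 277.04 K and T_H = 304.15 K, so ΔT = 27.11 K.
COP_Carnot = T_C/ΔT = 277.04/27.11 = 10.22.
η_II = COP_actual/COP_Carnot = 3.824/10.22 = 0.3742.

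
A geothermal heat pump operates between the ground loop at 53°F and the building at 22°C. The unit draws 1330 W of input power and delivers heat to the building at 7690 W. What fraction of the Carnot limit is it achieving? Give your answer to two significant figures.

0.20

COP_actual = Q̇_H/Ẇ = 7690/1330 = 5.782.
In absolute terms T_C = 284.82 K and T_H = 295.15 K, so ΔT = 10.33 K.
COP_Carnot = T_H/ΔT = 295.15/10.33 = 28.56.
η_II = COP_actual/COP_Carnot = 5.782/28.56 = 0.2024.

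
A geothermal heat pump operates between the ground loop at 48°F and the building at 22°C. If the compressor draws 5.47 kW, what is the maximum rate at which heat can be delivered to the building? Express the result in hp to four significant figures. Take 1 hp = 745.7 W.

In absolute terms T_C = 282.04 K and T_H = 295.15 K, so ΔT = 13.11 K.
COP_Carnot = T_H/ΔT = 295.15/13.11 = 22.51.
Q̇_max = COP_Carnot × Ẇ = 22.51 × 5.470 kW = 123.1 kW = 165.1 hp.

165.1 hp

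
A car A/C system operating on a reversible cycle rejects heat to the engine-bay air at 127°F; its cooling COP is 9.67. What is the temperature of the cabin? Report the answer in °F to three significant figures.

For a Carnot refrigerator COP_R = T_C/(T_H − T_C), so T_C = COP·T_H/(1 + COP).
With T_H = 325.93 K, T_C = 9.67 × 325.93/10.67 = 295.38 K.
Converting, 295.38 K = 72.02°F.

72.0 °F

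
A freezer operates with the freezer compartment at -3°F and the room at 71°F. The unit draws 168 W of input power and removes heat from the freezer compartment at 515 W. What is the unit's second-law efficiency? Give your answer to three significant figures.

0.497

COP_actual = Q̇_C/Ẇ = 515.0/168.0 = 3.065.
In absolute terms T_C = 253.71 K and T_H = 294.82 K, so ΔT = 41.11 K.
COP_Carnot = T_C/ΔT = 253.71/41.11 = 6.171.
η_II = COP_actual/COP_Carnot = 3.065/6.171 = 0.4967.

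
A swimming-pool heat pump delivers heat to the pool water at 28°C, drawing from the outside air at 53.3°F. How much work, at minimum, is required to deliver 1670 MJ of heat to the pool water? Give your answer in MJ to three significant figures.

In absolute terms T_C = 284.98 K and T_H = 301.15 K, so ΔT = 16.17 K.
The reversible limit is COP_HP = T_H/ΔT = 18.63, so W_min = Q_H/COP = Q_H·ΔT/T_H.
W_min = 1670 × 16.17/301.15 = 89.65 MJ.

89.7 MJ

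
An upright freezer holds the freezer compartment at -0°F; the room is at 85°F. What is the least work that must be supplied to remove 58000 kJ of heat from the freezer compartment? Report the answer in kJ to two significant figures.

In absolute terms T_C = 255.37 K and T_H = 302.59 K, so ΔT = 47.22 K.
The reversible limit is COP_R = T_C/ΔT = 5.408, so W_min = Q_C/COP = Q_C·ΔT/T_C.
W_min = 58000 × 47.22/255.37 = 10730 kJ.

11000 kJ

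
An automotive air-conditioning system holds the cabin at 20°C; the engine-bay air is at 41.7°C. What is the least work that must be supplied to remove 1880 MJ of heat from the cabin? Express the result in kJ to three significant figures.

139000 kJ

In absolute terms T_C = 293.15 K and T_H = 314.85 K, so ΔT = 21.70 K.
The reversible limit is COP_R = T_C/ΔT = 13.51, so W_min = Q_C/COP = Q_C·ΔT/T_C.
W_min = 1880 × 21.70/293.15 = 139.2 MJ = 139200 kJ.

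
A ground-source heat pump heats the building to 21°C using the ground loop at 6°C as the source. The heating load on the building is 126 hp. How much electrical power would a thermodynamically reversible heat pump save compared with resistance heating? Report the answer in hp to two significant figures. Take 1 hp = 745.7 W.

120 hp

In absolute terms T_C = 279.15 K and T_H = 294.15 K, so ΔT = 15.00 K.
COP_Carnot = T_H/ΔT = 294.15/15.00 = 19.61.
Resistance heating needs Ẇ_res = Q̇_H = 126.0 hp; the reversible heat pump needs only Ẇ_hp = Q̇_H/COP = 6.425 hp.
Saving = 126.0 − 6.425 = 119.6 hp.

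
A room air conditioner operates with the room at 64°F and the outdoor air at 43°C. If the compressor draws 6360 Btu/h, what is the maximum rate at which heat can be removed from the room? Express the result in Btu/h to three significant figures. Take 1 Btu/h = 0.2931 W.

73400 Btu/h

In absolute terms T_C = 290.93 K and T_H = 316.15 K, so ΔT = 25.22 K.
COP_Carnot = T_C/ΔT = 290.93/25.22 = 11.53.
Q̇_max = COP_Carnot × Ẇ = 11.53 × 6360 Btu/h = 73360 Btu/h.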